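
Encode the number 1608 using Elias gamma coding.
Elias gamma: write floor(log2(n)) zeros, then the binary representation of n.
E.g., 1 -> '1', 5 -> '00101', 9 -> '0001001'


num_bits = floor(log2(1608)) + 1 = 11
leading_zeros = num_bits - 1 = 10
binary(1608) = 11001001000

Elias gamma(1608) = '0000000000' + '11001001000' = 000000000011001001000 (21 bits)


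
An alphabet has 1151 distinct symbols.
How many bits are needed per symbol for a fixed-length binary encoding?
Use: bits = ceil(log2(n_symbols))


log2(1151) = 10.1687
Bracket: 2^10 = 1024 < 1151 <= 2^11 = 2048
So ceil(log2(1151)) = 11

bits = ceil(log2(1151)) = ceil(10.1687) = 11 bits


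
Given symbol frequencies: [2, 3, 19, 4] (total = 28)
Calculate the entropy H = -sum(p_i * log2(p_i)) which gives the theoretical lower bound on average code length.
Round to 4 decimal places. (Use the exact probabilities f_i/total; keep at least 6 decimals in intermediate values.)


Per-symbol terms -p_i * log2(p_i) with p_i = f_i/28:
  p = 2/28 = 0.071429: log2(p) = -3.807355, -p*log2(p) = 0.271954
  p = 3/28 = 0.107143: log2(p) = -3.222392, -p*log2(p) = 0.345256
  p = 19/28 = 0.678571: log2(p) = -0.559427, -p*log2(p) = 0.379611
  p = 4/28 = 0.142857: log2(p) = -2.807355, -p*log2(p) = 0.401051
H = 0.271954 + 0.345256 + 0.379611 + 0.401051 = 1.397872

H = 1.3979 bits/symbol


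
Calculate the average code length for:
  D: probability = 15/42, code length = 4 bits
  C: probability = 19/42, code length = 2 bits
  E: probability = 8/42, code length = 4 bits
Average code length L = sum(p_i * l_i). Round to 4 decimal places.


Weighted contributions p_i * l_i:
  D: (15/42) * 4 = 60/42
  C: (19/42) * 2 = 38/42
  E: (8/42) * 4 = 32/42
Sum = (60 + 38 + 32)/42 = 130/42

L = 130/42 = 3.0952 bits/symbol


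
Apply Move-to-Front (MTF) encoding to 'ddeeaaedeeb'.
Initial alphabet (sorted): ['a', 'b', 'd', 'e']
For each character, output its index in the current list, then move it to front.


MTF encoding:
'd': index 2 in ['a', 'b', 'd', 'e'] -> ['d', 'a', 'b', 'e']
'd': index 0 in ['d', 'a', 'b', 'e'] -> ['d', 'a', 'b', 'e']
'e': index 3 in ['d', 'a', 'b', 'e'] -> ['e', 'd', 'a', 'b']
'e': index 0 in ['e', 'd', 'a', 'b'] -> ['e', 'd', 'a', 'b']
'a': index 2 in ['e', 'd', 'a', 'b'] -> ['a', 'e', 'd', 'b']
'a': index 0 in ['a', 'e', 'd', 'b'] -> ['a', 'e', 'd', 'b']
'e': index 1 in ['a', 'e', 'd', 'b'] -> ['e', 'a', 'd', 'b']
'd': index 2 in ['e', 'a', 'd', 'b'] -> ['d', 'e', 'a', 'b']
'e': index 1 in ['d', 'e', 'a', 'b'] -> ['e', 'd', 'a', 'b']
'e': index 0 in ['e', 'd', 'a', 'b'] -> ['e', 'd', 'a', 'b']
'b': index 3 in ['e', 'd', 'a', 'b'] -> ['b', 'e', 'd', 'a']


Output: [2, 0, 3, 0, 2, 0, 1, 2, 1, 0, 3]


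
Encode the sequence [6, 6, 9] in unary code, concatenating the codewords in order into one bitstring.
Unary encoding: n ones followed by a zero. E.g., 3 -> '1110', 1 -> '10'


Encode each number as n ones followed by a terminating 0:
  6 -> 1111110 (7 bits)
  6 -> 1111110 (7 bits)
  9 -> 1111111110 (10 bits)
Total length = 7 + 7 + 10 = 24 bits.

Unary([6, 6, 9]) = 111111011111101111111110 (24 bits)


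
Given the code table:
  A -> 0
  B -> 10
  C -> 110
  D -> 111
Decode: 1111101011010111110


Decoding:
111 -> D
110 -> C
10 -> B
110 -> C
10 -> B
111 -> D
110 -> C


Result: DCBCBDC


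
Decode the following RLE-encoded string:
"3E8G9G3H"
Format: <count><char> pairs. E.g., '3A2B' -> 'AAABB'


Expanding each <count><char> pair:
  3E -> 'EEE'
  8G -> 'GGGGGGGG'
  9G -> 'GGGGGGGGG'
  3H -> 'HHH'

Decoded = EEEGGGGGGGGGGGGGGGGGHHH


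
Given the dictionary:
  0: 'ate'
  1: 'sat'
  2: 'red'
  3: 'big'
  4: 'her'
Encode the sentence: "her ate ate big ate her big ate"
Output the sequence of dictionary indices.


Look up each word in the dictionary:
  'her' -> 4
  'ate' -> 0
  'ate' -> 0
  'big' -> 3
  'ate' -> 0
  'her' -> 4
  'big' -> 3
  'ate' -> 0

Encoded: [4, 0, 0, 3, 0, 4, 3, 0]


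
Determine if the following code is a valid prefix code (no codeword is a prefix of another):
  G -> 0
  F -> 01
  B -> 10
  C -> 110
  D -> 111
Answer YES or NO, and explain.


Checking each pair (does one codeword prefix another?):
  G='0' vs F='01': prefix -- VIOLATION

NO -- this is NOT a valid prefix code. G (0) is a prefix of F (01).


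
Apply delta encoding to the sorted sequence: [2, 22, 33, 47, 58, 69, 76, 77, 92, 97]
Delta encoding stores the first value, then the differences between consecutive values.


First value: 2
Deltas:
  22 - 2 = 20
  33 - 22 = 11
  47 - 33 = 14
  58 - 47 = 11
  69 - 58 = 11
  76 - 69 = 7
  77 - 76 = 1
  92 - 77 = 15
  97 - 92 = 5


Delta encoded: [2, 20, 11, 14, 11, 11, 7, 1, 15, 5]


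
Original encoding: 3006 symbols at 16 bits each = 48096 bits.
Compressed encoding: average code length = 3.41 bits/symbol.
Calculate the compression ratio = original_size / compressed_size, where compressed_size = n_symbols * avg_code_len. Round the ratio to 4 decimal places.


original_size = n_symbols * orig_bits = 3006 * 16 = 48096 bits
compressed_size = n_symbols * avg_code_len = 3006 * 3.41 = 10250.46 bits
ratio = original_size / compressed_size = 48096 / 10250.46 = 4.6921

Compression ratio = 4.6921


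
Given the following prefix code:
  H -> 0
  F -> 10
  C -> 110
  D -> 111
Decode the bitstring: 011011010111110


Decoding step by step:
Bits 0 -> H
Bits 110 -> C
Bits 110 -> C
Bits 10 -> F
Bits 111 -> D
Bits 110 -> C


Decoded message: HCCFDC


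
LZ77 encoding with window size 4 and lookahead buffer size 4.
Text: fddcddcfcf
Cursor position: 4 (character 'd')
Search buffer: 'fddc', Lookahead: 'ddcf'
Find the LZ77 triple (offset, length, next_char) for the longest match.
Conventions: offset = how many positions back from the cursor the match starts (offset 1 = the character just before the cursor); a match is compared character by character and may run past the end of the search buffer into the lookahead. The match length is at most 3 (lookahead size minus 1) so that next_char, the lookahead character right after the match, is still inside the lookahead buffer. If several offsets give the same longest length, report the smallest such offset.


Try each offset into the search buffer:
  offset=1 (pos 3, char 'c'): match length 0
  offset=2 (pos 2, char 'd'): match length 1
  offset=3 (pos 1, char 'd'): match length 3
  offset=4 (pos 0, char 'f'): match length 0
Longest match has length 3 at offset 3.
next_char = character at position 4 + 3 = 7 -> 'f'

Best match: offset=3, length=3 (matching 'ddc' starting at position 1)
LZ77 triple: (3, 3, 'f')


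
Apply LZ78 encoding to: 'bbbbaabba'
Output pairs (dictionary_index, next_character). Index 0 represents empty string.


LZ78 encoding steps:
Dictionary: {0: ''}
Step 1: w='' (idx 0), next='b' -> output (0, 'b'), add 'b' as idx 1
Step 2: w='b' (idx 1), next='b' -> output (1, 'b'), add 'bb' as idx 2
Step 3: w='b' (idx 1), next='a' -> output (1, 'a'), add 'ba' as idx 3
Step 4: w='' (idx 0), next='a' -> output (0, 'a'), add 'a' as idx 4
Step 5: w='bb' (idx 2), next='a' -> output (2, 'a'), add 'bba' as idx 5


Encoded: [(0, 'b'), (1, 'b'), (1, 'a'), (0, 'a'), (2, 'a')]


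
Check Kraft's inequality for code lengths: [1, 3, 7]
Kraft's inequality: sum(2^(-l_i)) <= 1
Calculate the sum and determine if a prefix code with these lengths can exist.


Sum = 2^(-1) + 2^(-3) + 2^(-7)
    = 0.5 + 0.125 + 0.0078125
    = 81/128 = 0.6328125
Since 0.6328125 <= 1, Kraft's inequality IS satisfied.
A prefix code with these lengths CAN exist.

Kraft sum = 0.6328125. Satisfied.


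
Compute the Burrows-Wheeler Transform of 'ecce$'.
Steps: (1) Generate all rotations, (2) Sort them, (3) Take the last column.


Rotations (sorted):
  0: $ecce -> last char: e
  1: cce$e -> last char: e
  2: ce$ec -> last char: c
  3: e$ecc -> last char: c
  4: ecce$ -> last char: $


BWT = eecc$


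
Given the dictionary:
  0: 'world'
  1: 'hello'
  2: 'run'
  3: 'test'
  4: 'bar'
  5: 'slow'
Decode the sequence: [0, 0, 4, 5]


Look up each index in the dictionary:
  0 -> 'world'
  0 -> 'world'
  4 -> 'bar'
  5 -> 'slow'

Decoded: "world world bar slow"


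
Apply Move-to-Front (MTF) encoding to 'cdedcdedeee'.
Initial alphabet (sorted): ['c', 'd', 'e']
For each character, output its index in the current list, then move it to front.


MTF encoding:
'c': index 0 in ['c', 'd', 'e'] -> ['c', 'd', 'e']
'd': index 1 in ['c', 'd', 'e'] -> ['d', 'c', 'e']
'e': index 2 in ['d', 'c', 'e'] -> ['e', 'd', 'c']
'd': index 1 in ['e', 'd', 'c'] -> ['d', 'e', 'c']
'c': index 2 in ['d', 'e', 'c'] -> ['c', 'd', 'e']
'd': index 1 in ['c', 'd', 'e'] -> ['d', 'c', 'e']
'e': index 2 in ['d', 'c', 'e'] -> ['e', 'd', 'c']
'd': index 1 in ['e', 'd', 'c'] -> ['d', 'e', 'c']
'e': index 1 in ['d', 'e', 'c'] -> ['e', 'd', 'c']
'e': index 0 in ['e', 'd', 'c'] -> ['e', 'd', 'c']
'e': index 0 in ['e', 'd', 'c'] -> ['e', 'd', 'c']


Output: [0, 1, 2, 1, 2, 1, 2, 1, 1, 0, 0]


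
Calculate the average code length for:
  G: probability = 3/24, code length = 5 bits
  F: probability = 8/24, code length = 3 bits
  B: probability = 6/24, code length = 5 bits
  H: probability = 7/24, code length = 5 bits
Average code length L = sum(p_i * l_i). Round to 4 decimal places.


Weighted contributions p_i * l_i:
  G: (3/24) * 5 = 15/24
  F: (8/24) * 3 = 24/24
  B: (6/24) * 5 = 30/24
  H: (7/24) * 5 = 35/24
Sum = (15 + 24 + 30 + 35)/24 = 104/24

L = 104/24 = 4.3333 bits/symbol


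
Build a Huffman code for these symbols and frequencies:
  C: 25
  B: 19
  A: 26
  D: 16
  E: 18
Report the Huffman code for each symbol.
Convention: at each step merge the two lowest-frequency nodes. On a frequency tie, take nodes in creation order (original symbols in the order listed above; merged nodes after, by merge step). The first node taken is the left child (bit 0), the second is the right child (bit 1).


Huffman tree construction:
Step 1: Merge D(16) + E(18) = 34
Step 2: Merge B(19) + C(25) = 44
Step 3: Merge A(26) + (D+E)(34) = 60
Step 4: Merge (B+C)(44) + (A+(D+E))(60) = 104
Read each symbol's code off the tree from the root (left child = 0, right child = 1).

Codes:
  C: 01 (length 2)
  B: 00 (length 2)
  A: 10 (length 2)
  D: 110 (length 3)
  E: 111 (length 3)
Average code length: 242/104 = 2.3269 bits/symbol


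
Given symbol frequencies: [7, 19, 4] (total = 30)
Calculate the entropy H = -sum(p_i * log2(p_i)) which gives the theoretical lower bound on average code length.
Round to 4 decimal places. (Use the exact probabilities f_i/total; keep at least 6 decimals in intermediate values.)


Per-symbol terms -p_i * log2(p_i) with p_i = f_i/30:
  p = 7/30 = 0.233333: log2(p) = -2.099536, -p*log2(p) = 0.489892
  p = 19/30 = 0.633333: log2(p) = -0.658963, -p*log2(p) = 0.417343
  p = 4/30 = 0.133333: log2(p) = -2.906891, -p*log2(p) = 0.387585
H = 0.489892 + 0.417343 + 0.387585 = 1.294820

H = 1.2948 bits/symbol


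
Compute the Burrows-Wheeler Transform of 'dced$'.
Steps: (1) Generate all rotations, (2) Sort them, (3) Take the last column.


Rotations (sorted):
  0: $dced -> last char: d
  1: ced$d -> last char: d
  2: d$dce -> last char: e
  3: dced$ -> last char: $
  4: ed$dc -> last char: c


BWT = dde$c


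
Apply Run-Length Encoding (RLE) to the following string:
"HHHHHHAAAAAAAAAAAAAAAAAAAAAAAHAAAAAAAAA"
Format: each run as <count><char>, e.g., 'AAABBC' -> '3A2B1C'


Scanning runs left to right:
  i=0: run of 'H' x 6 -> '6H'
  i=6: run of 'A' x 23 -> '23A'
  i=29: run of 'H' x 1 -> '1H'
  i=30: run of 'A' x 9 -> '9A'

RLE = 6H23A1H9A


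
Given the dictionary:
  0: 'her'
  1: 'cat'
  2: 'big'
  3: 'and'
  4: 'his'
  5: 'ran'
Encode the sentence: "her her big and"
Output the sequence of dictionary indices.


Look up each word in the dictionary:
  'her' -> 0
  'her' -> 0
  'big' -> 2
  'and' -> 3

Encoded: [0, 0, 2, 3]


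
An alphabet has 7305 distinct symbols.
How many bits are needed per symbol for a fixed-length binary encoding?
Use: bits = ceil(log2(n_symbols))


log2(7305) = 12.8347
Bracket: 2^12 = 4096 < 7305 <= 2^13 = 8192
So ceil(log2(7305)) = 13

bits = ceil(log2(7305)) = ceil(12.8347) = 13 bits


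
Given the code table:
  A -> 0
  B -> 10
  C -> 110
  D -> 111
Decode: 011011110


Decoding:
0 -> A
110 -> C
111 -> D
10 -> B


Result: ACDB


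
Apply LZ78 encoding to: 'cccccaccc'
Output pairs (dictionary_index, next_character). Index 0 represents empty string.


LZ78 encoding steps:
Dictionary: {0: ''}
Step 1: w='' (idx 0), next='c' -> output (0, 'c'), add 'c' as idx 1
Step 2: w='c' (idx 1), next='c' -> output (1, 'c'), add 'cc' as idx 2
Step 3: w='cc' (idx 2), next='a' -> output (2, 'a'), add 'cca' as idx 3
Step 4: w='cc' (idx 2), next='c' -> output (2, 'c'), add 'ccc' as idx 4


Encoded: [(0, 'c'), (1, 'c'), (2, 'a'), (2, 'c')]


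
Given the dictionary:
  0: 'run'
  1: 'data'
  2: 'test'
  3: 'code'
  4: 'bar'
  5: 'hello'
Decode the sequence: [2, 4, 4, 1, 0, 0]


Look up each index in the dictionary:
  2 -> 'test'
  4 -> 'bar'
  4 -> 'bar'
  1 -> 'data'
  0 -> 'run'
  0 -> 'run'

Decoded: "test bar bar data run run"


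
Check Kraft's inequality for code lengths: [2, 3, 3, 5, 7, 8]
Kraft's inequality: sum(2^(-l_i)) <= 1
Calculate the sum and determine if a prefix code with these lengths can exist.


Sum = 2^(-2) + 2^(-3) + 2^(-3) + 2^(-5) + 2^(-7) + 2^(-8)
    = 0.25 + 0.125 + 0.125 + 0.03125 + 0.0078125 + 0.00390625
    = 139/256 = 0.54296875
Since 0.54296875 <= 1, Kraft's inequality IS satisfied.
A prefix code with these lengths CAN exist.

Kraft sum = 0.54296875. Satisfied.


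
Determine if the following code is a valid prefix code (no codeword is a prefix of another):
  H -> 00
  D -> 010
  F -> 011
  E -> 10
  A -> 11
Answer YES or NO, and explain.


Checking each pair (does one codeword prefix another?):
  H='00' vs D='010': no prefix
  H='00' vs F='011': no prefix
  H='00' vs E='10': no prefix
  H='00' vs A='11': no prefix
  D='010' vs H='00': no prefix
  D='010' vs F='011': no prefix
  D='010' vs E='10': no prefix
  D='010' vs A='11': no prefix
  F='011' vs H='00': no prefix
  F='011' vs D='010': no prefix
  F='011' vs E='10': no prefix
  F='011' vs A='11': no prefix
  E='10' vs H='00': no prefix
  E='10' vs D='010': no prefix
  E='10' vs F='011': no prefix
  E='10' vs A='11': no prefix
  A='11' vs H='00': no prefix
  A='11' vs D='010': no prefix
  A='11' vs F='011': no prefix
  A='11' vs E='10': no prefix
No violation found over all pairs.

YES -- this is a valid prefix code. No codeword is a prefix of any other codeword.


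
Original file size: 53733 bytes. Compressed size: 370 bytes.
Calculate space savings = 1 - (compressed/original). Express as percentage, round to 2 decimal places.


ratio = compressed/original = 370/53733 = 0.006886
savings = 1 - ratio = 1 - 0.006886 = 0.993114
as a percentage: 0.993114 * 100 = 99.31%

Space savings = 1 - 370/53733 = 99.31%


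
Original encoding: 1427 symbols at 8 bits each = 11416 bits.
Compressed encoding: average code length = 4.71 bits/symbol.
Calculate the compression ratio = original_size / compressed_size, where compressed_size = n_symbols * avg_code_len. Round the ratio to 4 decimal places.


original_size = n_symbols * orig_bits = 1427 * 8 = 11416 bits
compressed_size = n_symbols * avg_code_len = 1427 * 4.71 = 6721.17 bits
ratio = original_size / compressed_size = 11416 / 6721.17 = 1.6985

Compression ratio = 1.6985


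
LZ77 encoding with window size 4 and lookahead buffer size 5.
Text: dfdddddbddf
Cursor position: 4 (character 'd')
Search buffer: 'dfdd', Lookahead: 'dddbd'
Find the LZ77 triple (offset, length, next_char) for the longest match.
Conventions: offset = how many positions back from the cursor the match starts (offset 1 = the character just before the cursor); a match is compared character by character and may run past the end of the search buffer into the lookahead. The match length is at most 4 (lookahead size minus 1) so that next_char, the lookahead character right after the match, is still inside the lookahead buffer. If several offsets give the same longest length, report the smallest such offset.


Try each offset into the search buffer:
  offset=1 (pos 3, char 'd'): match length 3
  offset=2 (pos 2, char 'd'): match length 3
  offset=3 (pos 1, char 'f'): match length 0
  offset=4 (pos 0, char 'd'): match length 1
Longest match has length 3, found at offsets 1, 2; take the smallest, offset 1.
next_char = character at position 4 + 3 = 7 -> 'b'

Best match: offset=1, length=3 (matching 'ddd' starting at position 3)
LZ77 triple: (1, 3, 'b')


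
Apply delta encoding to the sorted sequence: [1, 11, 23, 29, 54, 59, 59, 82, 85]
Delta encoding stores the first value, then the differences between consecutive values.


First value: 1
Deltas:
  11 - 1 = 10
  23 - 11 = 12
  29 - 23 = 6
  54 - 29 = 25
  59 - 54 = 5
  59 - 59 = 0
  82 - 59 = 23
  85 - 82 = 3


Delta encoded: [1, 10, 12, 6, 25, 5, 0, 23, 3]


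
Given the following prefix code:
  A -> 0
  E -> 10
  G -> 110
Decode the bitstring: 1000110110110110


Decoding step by step:
Bits 10 -> E
Bits 0 -> A
Bits 0 -> A
Bits 110 -> G
Bits 110 -> G
Bits 110 -> G
Bits 110 -> G


Decoded message: EAAGGGG


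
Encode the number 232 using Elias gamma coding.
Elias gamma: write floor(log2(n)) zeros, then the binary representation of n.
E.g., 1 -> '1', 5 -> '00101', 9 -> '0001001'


num_bits = floor(log2(232)) + 1 = 8
leading_zeros = num_bits - 1 = 7
binary(232) = 11101000

Elias gamma(232) = '0000000' + '11101000' = 000000011101000 (15 bits)


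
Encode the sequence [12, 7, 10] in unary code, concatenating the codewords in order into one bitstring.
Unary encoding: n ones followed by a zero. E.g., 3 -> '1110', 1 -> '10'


Encode each number as n ones followed by a terminating 0:
  12 -> 1111111111110 (13 bits)
  7 -> 11111110 (8 bits)
  10 -> 11111111110 (11 bits)
Total length = 13 + 8 + 11 = 32 bits.

Unary([12, 7, 10]) = 11111111111101111111011111111110 (32 bits)


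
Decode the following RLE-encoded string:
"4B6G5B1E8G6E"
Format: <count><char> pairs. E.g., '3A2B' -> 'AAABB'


Expanding each <count><char> pair:
  4B -> 'BBBB'
  6G -> 'GGGGGG'
  5B -> 'BBBBB'
  1E -> 'E'
  8G -> 'GGGGGGGG'
  6E -> 'EEEEEE'

Decoded = BBBBGGGGGGBBBBBEGGGGGGGGEEEEEE


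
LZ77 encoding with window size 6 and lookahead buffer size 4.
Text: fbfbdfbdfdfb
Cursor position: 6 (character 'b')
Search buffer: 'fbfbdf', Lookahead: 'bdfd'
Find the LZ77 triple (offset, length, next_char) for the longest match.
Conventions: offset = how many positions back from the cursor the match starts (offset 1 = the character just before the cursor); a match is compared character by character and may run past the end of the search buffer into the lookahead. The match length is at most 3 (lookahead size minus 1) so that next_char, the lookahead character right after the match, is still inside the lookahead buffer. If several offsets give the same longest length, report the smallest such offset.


Try each offset into the search buffer:
  offset=1 (pos 5, char 'f'): match length 0
  offset=2 (pos 4, char 'd'): match length 0
  offset=3 (pos 3, char 'b'): match length 3
  offset=4 (pos 2, char 'f'): match length 0
  offset=5 (pos 1, char 'b'): match length 1
  offset=6 (pos 0, char 'f'): match length 0
Longest match has length 3 at offset 3.
next_char = character at position 6 + 3 = 9 -> 'd'

Best match: offset=3, length=3 (matching 'bdf' starting at position 3)
LZ77 triple: (3, 3, 'd')


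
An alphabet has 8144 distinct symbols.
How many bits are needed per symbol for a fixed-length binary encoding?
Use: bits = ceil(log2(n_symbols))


log2(8144) = 12.9915
Bracket: 2^12 = 4096 < 8144 <= 2^13 = 8192
So ceil(log2(8144)) = 13

bits = ceil(log2(8144)) = ceil(12.9915) = 13 bits


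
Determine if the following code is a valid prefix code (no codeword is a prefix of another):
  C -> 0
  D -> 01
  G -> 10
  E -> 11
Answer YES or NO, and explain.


Checking each pair (does one codeword prefix another?):
  C='0' vs D='01': prefix -- VIOLATION

NO -- this is NOT a valid prefix code. C (0) is a prefix of D (01).


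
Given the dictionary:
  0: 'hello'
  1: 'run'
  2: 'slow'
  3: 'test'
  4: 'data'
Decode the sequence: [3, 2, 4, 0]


Look up each index in the dictionary:
  3 -> 'test'
  2 -> 'slow'
  4 -> 'data'
  0 -> 'hello'

Decoded: "test slow data hello"


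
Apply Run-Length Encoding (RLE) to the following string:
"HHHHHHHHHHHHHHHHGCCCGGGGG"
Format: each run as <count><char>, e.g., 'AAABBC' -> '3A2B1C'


Scanning runs left to right:
  i=0: run of 'H' x 16 -> '16H'
  i=16: run of 'G' x 1 -> '1G'
  i=17: run of 'C' x 3 -> '3C'
  i=20: run of 'G' x 5 -> '5G'

RLE = 16H1G3C5G


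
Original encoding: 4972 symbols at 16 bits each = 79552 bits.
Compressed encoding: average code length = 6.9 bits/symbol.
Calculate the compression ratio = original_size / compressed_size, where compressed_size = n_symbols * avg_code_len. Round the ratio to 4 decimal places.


original_size = n_symbols * orig_bits = 4972 * 16 = 79552 bits
compressed_size = n_symbols * avg_code_len = 4972 * 6.9 = 34306.8 bits
ratio = original_size / compressed_size = 79552 / 34306.8 = 2.3188

Compression ratio = 2.3188


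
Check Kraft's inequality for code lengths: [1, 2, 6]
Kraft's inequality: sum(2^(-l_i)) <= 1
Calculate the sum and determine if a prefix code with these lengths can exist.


Sum = 2^(-1) + 2^(-2) + 2^(-6)
    = 0.5 + 0.25 + 0.015625
    = 49/64 = 0.765625
Since 0.765625 <= 1, Kraft's inequality IS satisfied.
A prefix code with these lengths CAN exist.

Kraft sum = 0.765625. Satisfied.


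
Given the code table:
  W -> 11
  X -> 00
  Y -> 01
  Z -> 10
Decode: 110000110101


Decoding:
11 -> W
00 -> X
00 -> X
11 -> W
01 -> Y
01 -> Y


Result: WXXWYY


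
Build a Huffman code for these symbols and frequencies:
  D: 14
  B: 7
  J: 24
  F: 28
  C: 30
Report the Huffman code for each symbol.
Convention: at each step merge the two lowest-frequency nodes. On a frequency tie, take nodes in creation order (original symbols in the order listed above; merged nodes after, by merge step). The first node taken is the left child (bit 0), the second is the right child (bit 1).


Huffman tree construction:
Step 1: Merge B(7) + D(14) = 21
Step 2: Merge (B+D)(21) + J(24) = 45
Step 3: Merge F(28) + C(30) = 58
Step 4: Merge ((B+D)+J)(45) + (F+C)(58) = 103
Read each symbol's code off the tree from the root (left child = 0, right child = 1).

Codes:
  D: 001 (length 3)
  B: 000 (length 3)
  J: 01 (length 2)
  F: 10 (length 2)
  C: 11 (length 2)
Average code length: 227/103 = 2.2039 bits/symbol


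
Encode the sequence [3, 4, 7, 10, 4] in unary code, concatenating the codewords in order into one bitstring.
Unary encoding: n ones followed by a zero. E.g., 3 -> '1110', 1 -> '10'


Encode each number as n ones followed by a terminating 0:
  3 -> 1110 (4 bits)
  4 -> 11110 (5 bits)
  7 -> 11111110 (8 bits)
  10 -> 11111111110 (11 bits)
  4 -> 11110 (5 bits)
Total length = 4 + 5 + 8 + 11 + 5 = 33 bits.

Unary([3, 4, 7, 10, 4]) = 111011110111111101111111111011110 (33 bits)


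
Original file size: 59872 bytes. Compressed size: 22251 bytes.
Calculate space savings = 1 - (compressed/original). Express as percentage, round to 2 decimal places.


ratio = compressed/original = 22251/59872 = 0.371643
savings = 1 - ratio = 1 - 0.371643 = 0.628357
as a percentage: 0.628357 * 100 = 62.84%

Space savings = 1 - 22251/59872 = 62.84%


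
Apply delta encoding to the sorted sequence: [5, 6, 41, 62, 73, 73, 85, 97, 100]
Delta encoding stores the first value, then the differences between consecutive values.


First value: 5
Deltas:
  6 - 5 = 1
  41 - 6 = 35
  62 - 41 = 21
  73 - 62 = 11
  73 - 73 = 0
  85 - 73 = 12
  97 - 85 = 12
  100 - 97 = 3


Delta encoded: [5, 1, 35, 21, 11, 0, 12, 12, 3]


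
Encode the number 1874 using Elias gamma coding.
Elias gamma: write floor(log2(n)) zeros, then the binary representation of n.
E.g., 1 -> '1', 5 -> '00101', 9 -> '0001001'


num_bits = floor(log2(1874)) + 1 = 11
leading_zeros = num_bits - 1 = 10
binary(1874) = 11101010010

Elias gamma(1874) = '0000000000' + '11101010010' = 000000000011101010010 (21 bits)


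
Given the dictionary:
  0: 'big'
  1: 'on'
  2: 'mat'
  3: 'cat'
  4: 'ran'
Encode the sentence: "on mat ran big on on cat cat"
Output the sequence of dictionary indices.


Look up each word in the dictionary:
  'on' -> 1
  'mat' -> 2
  'ran' -> 4
  'big' -> 0
  'on' -> 1
  'on' -> 1
  'cat' -> 3
  'cat' -> 3

Encoded: [1, 2, 4, 0, 1, 1, 3, 3]


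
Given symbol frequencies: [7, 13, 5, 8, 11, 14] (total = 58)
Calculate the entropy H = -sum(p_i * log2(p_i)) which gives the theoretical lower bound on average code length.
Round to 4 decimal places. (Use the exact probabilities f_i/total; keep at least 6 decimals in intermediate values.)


Per-symbol terms -p_i * log2(p_i) with p_i = f_i/58:
  p = 7/58 = 0.120690: log2(p) = -3.050626, -p*log2(p) = 0.368179
  p = 13/58 = 0.224138: log2(p) = -2.157541, -p*log2(p) = 0.483587
  p = 5/58 = 0.086207: log2(p) = -3.536053, -p*log2(p) = 0.304832
  p = 8/58 = 0.137931: log2(p) = -2.857981, -p*log2(p) = 0.394204
  p = 11/58 = 0.189655: log2(p) = -2.398549, -p*log2(p) = 0.454897
  p = 14/58 = 0.241379: log2(p) = -2.050626, -p*log2(p) = 0.494979
H = 0.368179 + 0.483587 + 0.304832 + 0.394204 + 0.454897 + 0.494979 = 2.500678

H = 2.5007 bits/symbol


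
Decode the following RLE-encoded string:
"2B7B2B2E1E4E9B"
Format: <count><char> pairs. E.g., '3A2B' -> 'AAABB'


Expanding each <count><char> pair:
  2B -> 'BB'
  7B -> 'BBBBBBB'
  2B -> 'BB'
  2E -> 'EE'
  1E -> 'E'
  4E -> 'EEEE'
  9B -> 'BBBBBBBBB'

Decoded = BBBBBBBBBBBEEEEEEEBBBBBBBBB


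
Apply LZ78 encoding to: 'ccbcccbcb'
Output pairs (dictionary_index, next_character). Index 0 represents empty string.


LZ78 encoding steps:
Dictionary: {0: ''}
Step 1: w='' (idx 0), next='c' -> output (0, 'c'), add 'c' as idx 1
Step 2: w='c' (idx 1), next='b' -> output (1, 'b'), add 'cb' as idx 2
Step 3: w='c' (idx 1), next='c' -> output (1, 'c'), add 'cc' as idx 3
Step 4: w='cb' (idx 2), next='c' -> output (2, 'c'), add 'cbc' as idx 4
Step 5: w='' (idx 0), next='b' -> output (0, 'b'), add 'b' as idx 5


Encoded: [(0, 'c'), (1, 'b'), (1, 'c'), (2, 'c'), (0, 'b')]


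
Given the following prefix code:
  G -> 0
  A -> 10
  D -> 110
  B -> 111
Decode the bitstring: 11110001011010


Decoding step by step:
Bits 111 -> B
Bits 10 -> A
Bits 0 -> G
Bits 0 -> G
Bits 10 -> A
Bits 110 -> D
Bits 10 -> A


Decoded message: BAGGADA


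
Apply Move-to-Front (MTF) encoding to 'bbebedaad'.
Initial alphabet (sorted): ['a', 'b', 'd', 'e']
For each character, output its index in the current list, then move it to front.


MTF encoding:
'b': index 1 in ['a', 'b', 'd', 'e'] -> ['b', 'a', 'd', 'e']
'b': index 0 in ['b', 'a', 'd', 'e'] -> ['b', 'a', 'd', 'e']
'e': index 3 in ['b', 'a', 'd', 'e'] -> ['e', 'b', 'a', 'd']
'b': index 1 in ['e', 'b', 'a', 'd'] -> ['b', 'e', 'a', 'd']
'e': index 1 in ['b', 'e', 'a', 'd'] -> ['e', 'b', 'a', 'd']
'd': index 3 in ['e', 'b', 'a', 'd'] -> ['d', 'e', 'b', 'a']
'a': index 3 in ['d', 'e', 'b', 'a'] -> ['a', 'd', 'e', 'b']
'a': index 0 in ['a', 'd', 'e', 'b'] -> ['a', 'd', 'e', 'b']
'd': index 1 in ['a', 'd', 'e', 'b'] -> ['d', 'a', 'e', 'b']


Output: [1, 0, 3, 1, 1, 3, 3, 0, 1]


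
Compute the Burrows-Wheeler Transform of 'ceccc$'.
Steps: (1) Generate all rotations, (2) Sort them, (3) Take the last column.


Rotations (sorted):
  0: $ceccc -> last char: c
  1: c$cecc -> last char: c
  2: cc$cec -> last char: c
  3: ccc$ce -> last char: e
  4: ceccc$ -> last char: $
  5: eccc$c -> last char: c


BWT = ccce$c


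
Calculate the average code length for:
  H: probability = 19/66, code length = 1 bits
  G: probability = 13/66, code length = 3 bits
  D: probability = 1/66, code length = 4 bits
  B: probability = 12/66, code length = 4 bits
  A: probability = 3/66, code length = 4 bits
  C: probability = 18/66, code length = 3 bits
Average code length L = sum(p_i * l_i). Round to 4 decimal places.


Weighted contributions p_i * l_i:
  H: (19/66) * 1 = 19/66
  G: (13/66) * 3 = 39/66
  D: (1/66) * 4 = 4/66
  B: (12/66) * 4 = 48/66
  A: (3/66) * 4 = 12/66
  C: (18/66) * 3 = 54/66
Sum = (19 + 39 + 4 + 48 + 12 + 54)/66 = 176/66

L = 176/66 = 2.6667 bits/symbol


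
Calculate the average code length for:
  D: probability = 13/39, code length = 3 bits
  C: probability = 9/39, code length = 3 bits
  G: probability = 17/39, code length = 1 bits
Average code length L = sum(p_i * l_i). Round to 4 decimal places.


Weighted contributions p_i * l_i:
  D: (13/39) * 3 = 39/39
  C: (9/39) * 3 = 27/39
  G: (17/39) * 1 = 17/39
Sum = (39 + 27 + 17)/39 = 83/39

L = 83/39 = 2.1282 bits/symbol


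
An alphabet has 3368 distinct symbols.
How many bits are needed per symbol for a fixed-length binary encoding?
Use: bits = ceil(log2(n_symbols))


log2(3368) = 11.7177
Bracket: 2^11 = 2048 < 3368 <= 2^12 = 4096
So ceil(log2(3368)) = 12

bits = ceil(log2(3368)) = ceil(11.7177) = 12 bits


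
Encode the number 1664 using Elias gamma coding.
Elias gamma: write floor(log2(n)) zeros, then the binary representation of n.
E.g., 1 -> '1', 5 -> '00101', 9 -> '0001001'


num_bits = floor(log2(1664)) + 1 = 11
leading_zeros = num_bits - 1 = 10
binary(1664) = 11010000000

Elias gamma(1664) = '0000000000' + '11010000000' = 000000000011010000000 (21 bits)


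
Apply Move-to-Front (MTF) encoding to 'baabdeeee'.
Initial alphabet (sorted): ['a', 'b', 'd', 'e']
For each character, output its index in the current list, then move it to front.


MTF encoding:
'b': index 1 in ['a', 'b', 'd', 'e'] -> ['b', 'a', 'd', 'e']
'a': index 1 in ['b', 'a', 'd', 'e'] -> ['a', 'b', 'd', 'e']
'a': index 0 in ['a', 'b', 'd', 'e'] -> ['a', 'b', 'd', 'e']
'b': index 1 in ['a', 'b', 'd', 'e'] -> ['b', 'a', 'd', 'e']
'd': index 2 in ['b', 'a', 'd', 'e'] -> ['d', 'b', 'a', 'e']
'e': index 3 in ['d', 'b', 'a', 'e'] -> ['e', 'd', 'b', 'a']
'e': index 0 in ['e', 'd', 'b', 'a'] -> ['e', 'd', 'b', 'a']
'e': index 0 in ['e', 'd', 'b', 'a'] -> ['e', 'd', 'b', 'a']
'e': index 0 in ['e', 'd', 'b', 'a'] -> ['e', 'd', 'b', 'a']


Output: [1, 1, 0, 1, 2, 3, 0, 0, 0]


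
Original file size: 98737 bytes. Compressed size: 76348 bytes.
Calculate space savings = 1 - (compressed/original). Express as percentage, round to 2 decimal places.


ratio = compressed/original = 76348/98737 = 0.773246
savings = 1 - ratio = 1 - 0.773246 = 0.226754
as a percentage: 0.226754 * 100 = 22.68%

Space savings = 1 - 76348/98737 = 22.68%


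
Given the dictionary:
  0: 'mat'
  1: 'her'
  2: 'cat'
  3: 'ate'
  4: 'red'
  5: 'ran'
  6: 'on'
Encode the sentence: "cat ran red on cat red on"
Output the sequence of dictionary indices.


Look up each word in the dictionary:
  'cat' -> 2
  'ran' -> 5
  'red' -> 4
  'on' -> 6
  'cat' -> 2
  'red' -> 4
  'on' -> 6

Encoded: [2, 5, 4, 6, 2, 4, 6]


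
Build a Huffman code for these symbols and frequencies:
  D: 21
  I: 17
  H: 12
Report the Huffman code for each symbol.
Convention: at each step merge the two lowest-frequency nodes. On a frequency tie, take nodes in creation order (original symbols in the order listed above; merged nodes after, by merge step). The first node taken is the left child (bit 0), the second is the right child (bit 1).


Huffman tree construction:
Step 1: Merge H(12) + I(17) = 29
Step 2: Merge D(21) + (H+I)(29) = 50
Read each symbol's code off the tree from the root (left child = 0, right child = 1).

Codes:
  D: 0 (length 1)
  I: 11 (length 2)
  H: 10 (length 2)
Average code length: 79/50 = 1.5800 bits/symbol


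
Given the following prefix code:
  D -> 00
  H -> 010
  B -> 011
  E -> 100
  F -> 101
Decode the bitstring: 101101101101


Decoding step by step:
Bits 101 -> F
Bits 101 -> F
Bits 101 -> F
Bits 101 -> F


Decoded message: FFFF


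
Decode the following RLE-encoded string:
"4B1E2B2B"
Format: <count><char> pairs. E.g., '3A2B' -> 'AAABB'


Expanding each <count><char> pair:
  4B -> 'BBBB'
  1E -> 'E'
  2B -> 'BB'
  2B -> 'BB'

Decoded = BBBBEBBBB


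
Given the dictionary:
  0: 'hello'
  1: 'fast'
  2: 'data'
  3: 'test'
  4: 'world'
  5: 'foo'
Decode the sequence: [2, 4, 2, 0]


Look up each index in the dictionary:
  2 -> 'data'
  4 -> 'world'
  2 -> 'data'
  0 -> 'hello'

Decoded: "data world data hello"


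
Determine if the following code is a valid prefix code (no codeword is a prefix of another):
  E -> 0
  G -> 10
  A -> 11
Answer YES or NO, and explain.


Checking each pair (does one codeword prefix another?):
  E='0' vs G='10': no prefix
  E='0' vs A='11': no prefix
  G='10' vs E='0': no prefix
  G='10' vs A='11': no prefix
  A='11' vs E='0': no prefix
  A='11' vs G='10': no prefix
No violation found over all pairs.

YES -- this is a valid prefix code. No codeword is a prefix of any other codeword.


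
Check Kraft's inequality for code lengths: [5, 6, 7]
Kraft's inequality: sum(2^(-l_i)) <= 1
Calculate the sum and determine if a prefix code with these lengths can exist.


Sum = 2^(-5) + 2^(-6) + 2^(-7)
    = 0.03125 + 0.015625 + 0.0078125
    = 7/128 = 0.0546875
Since 0.0546875 <= 1, Kraft's inequality IS satisfied.
A prefix code with these lengths CAN exist.

Kraft sum = 0.0546875. Satisfied.


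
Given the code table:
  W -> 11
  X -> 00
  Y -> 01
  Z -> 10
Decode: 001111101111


Decoding:
00 -> X
11 -> W
11 -> W
10 -> Z
11 -> W
11 -> W


Result: XWWZWW


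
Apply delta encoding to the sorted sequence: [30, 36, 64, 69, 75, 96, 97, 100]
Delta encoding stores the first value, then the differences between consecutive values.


First value: 30
Deltas:
  36 - 30 = 6
  64 - 36 = 28
  69 - 64 = 5
  75 - 69 = 6
  96 - 75 = 21
  97 - 96 = 1
  100 - 97 = 3


Delta encoded: [30, 6, 28, 5, 6, 21, 1, 3]


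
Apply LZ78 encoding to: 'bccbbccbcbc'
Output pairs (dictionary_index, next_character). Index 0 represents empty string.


LZ78 encoding steps:
Dictionary: {0: ''}
Step 1: w='' (idx 0), next='b' -> output (0, 'b'), add 'b' as idx 1
Step 2: w='' (idx 0), next='c' -> output (0, 'c'), add 'c' as idx 2
Step 3: w='c' (idx 2), next='b' -> output (2, 'b'), add 'cb' as idx 3
Step 4: w='b' (idx 1), next='c' -> output (1, 'c'), add 'bc' as idx 4
Step 5: w='cb' (idx 3), next='c' -> output (3, 'c'), add 'cbc' as idx 5
Step 6: w='bc' (idx 4), end of input -> output (4, '')


Encoded: [(0, 'b'), (0, 'c'), (2, 'b'), (1, 'c'), (3, 'c'), (4, '')]


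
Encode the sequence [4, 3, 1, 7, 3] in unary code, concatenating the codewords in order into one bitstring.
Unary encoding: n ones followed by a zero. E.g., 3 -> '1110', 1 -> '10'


Encode each number as n ones followed by a terminating 0:
  4 -> 11110 (5 bits)
  3 -> 1110 (4 bits)
  1 -> 10 (2 bits)
  7 -> 11111110 (8 bits)
  3 -> 1110 (4 bits)
Total length = 5 + 4 + 2 + 8 + 4 = 23 bits.

Unary([4, 3, 1, 7, 3]) = 11110111010111111101110 (23 bits)


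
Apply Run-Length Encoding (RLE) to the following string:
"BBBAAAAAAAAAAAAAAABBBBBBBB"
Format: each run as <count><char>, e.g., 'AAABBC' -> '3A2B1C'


Scanning runs left to right:
  i=0: run of 'B' x 3 -> '3B'
  i=3: run of 'A' x 15 -> '15A'
  i=18: run of 'B' x 8 -> '8B'

RLE = 3B15A8B


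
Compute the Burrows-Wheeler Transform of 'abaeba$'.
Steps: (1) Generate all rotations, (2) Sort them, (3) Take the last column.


Rotations (sorted):
  0: $abaeba -> last char: a
  1: a$abaeb -> last char: b
  2: abaeba$ -> last char: $
  3: aeba$ab -> last char: b
  4: ba$abae -> last char: e
  5: baeba$a -> last char: a
  6: eba$aba -> last char: a


BWT = ab$beaa


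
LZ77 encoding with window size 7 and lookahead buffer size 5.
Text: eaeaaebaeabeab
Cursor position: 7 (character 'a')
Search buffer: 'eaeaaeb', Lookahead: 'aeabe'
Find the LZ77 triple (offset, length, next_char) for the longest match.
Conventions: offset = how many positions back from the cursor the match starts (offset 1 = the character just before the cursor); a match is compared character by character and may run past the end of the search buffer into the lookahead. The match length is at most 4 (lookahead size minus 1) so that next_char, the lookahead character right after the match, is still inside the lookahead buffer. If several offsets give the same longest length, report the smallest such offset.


Try each offset into the search buffer:
  offset=1 (pos 6, char 'b'): match length 0
  offset=2 (pos 5, char 'e'): match length 0
  offset=3 (pos 4, char 'a'): match length 2
  offset=4 (pos 3, char 'a'): match length 1
  offset=5 (pos 2, char 'e'): match length 0
  offset=6 (pos 1, char 'a'): match length 3
  offset=7 (pos 0, char 'e'): match length 0
Longest match has length 3 at offset 6.
next_char = character at position 7 + 3 = 10 -> 'b'

Best match: offset=6, length=3 (matching 'aea' starting at position 1)
LZ77 triple: (6, 3, 'b')


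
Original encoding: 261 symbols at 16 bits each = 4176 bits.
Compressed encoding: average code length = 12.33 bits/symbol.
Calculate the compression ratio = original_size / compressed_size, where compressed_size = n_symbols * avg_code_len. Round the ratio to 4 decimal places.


original_size = n_symbols * orig_bits = 261 * 16 = 4176 bits
compressed_size = n_symbols * avg_code_len = 261 * 12.33 = 3218.13 bits
ratio = original_size / compressed_size = 4176 / 3218.13 = 1.2976

Compression ratio = 1.2976


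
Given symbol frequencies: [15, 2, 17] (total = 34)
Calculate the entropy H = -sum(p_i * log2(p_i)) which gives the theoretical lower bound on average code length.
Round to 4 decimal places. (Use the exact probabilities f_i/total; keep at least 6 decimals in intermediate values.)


Per-symbol terms -p_i * log2(p_i) with p_i = f_i/34:
  p = 15/34 = 0.441176: log2(p) = -1.180572, -p*log2(p) = 0.520841
  p = 2/34 = 0.058824: log2(p) = -4.087463, -p*log2(p) = 0.240439
  p = 17/34 = 0.500000: log2(p) = -1.000000, -p*log2(p) = 0.500000
H = 0.520841 + 0.240439 + 0.500000 = 1.261280

H = 1.2613 bits/symbol


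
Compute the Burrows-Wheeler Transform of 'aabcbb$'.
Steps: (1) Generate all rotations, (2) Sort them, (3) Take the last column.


Rotations (sorted):
  0: $aabcbb -> last char: b
  1: aabcbb$ -> last char: $
  2: abcbb$a -> last char: a
  3: b$aabcb -> last char: b
  4: bb$aabc -> last char: c
  5: bcbb$aa -> last char: a
  6: cbb$aab -> last char: b


BWT = b$abcab


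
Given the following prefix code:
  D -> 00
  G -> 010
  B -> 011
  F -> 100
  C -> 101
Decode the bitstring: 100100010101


Decoding step by step:
Bits 100 -> F
Bits 100 -> F
Bits 010 -> G
Bits 101 -> C


Decoded message: FFGC


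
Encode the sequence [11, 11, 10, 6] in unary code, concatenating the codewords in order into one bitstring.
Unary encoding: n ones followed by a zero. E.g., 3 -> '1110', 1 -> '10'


Encode each number as n ones followed by a terminating 0:
  11 -> 111111111110 (12 bits)
  11 -> 111111111110 (12 bits)
  10 -> 11111111110 (11 bits)
  6 -> 1111110 (7 bits)
Total length = 12 + 12 + 11 + 7 = 42 bits.

Unary([11, 11, 10, 6]) = 111111111110111111111110111111111101111110 (42 bits)


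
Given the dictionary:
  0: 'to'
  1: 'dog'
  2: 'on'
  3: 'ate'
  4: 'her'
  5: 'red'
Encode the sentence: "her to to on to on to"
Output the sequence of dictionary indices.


Look up each word in the dictionary:
  'her' -> 4
  'to' -> 0
  'to' -> 0
  'on' -> 2
  'to' -> 0
  'on' -> 2
  'to' -> 0

Encoded: [4, 0, 0, 2, 0, 2, 0]


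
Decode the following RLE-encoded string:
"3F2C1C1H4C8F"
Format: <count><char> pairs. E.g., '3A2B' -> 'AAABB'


Expanding each <count><char> pair:
  3F -> 'FFF'
  2C -> 'CC'
  1C -> 'C'
  1H -> 'H'
  4C -> 'CCCC'
  8F -> 'FFFFFFFF'

Decoded = FFFCCCHCCCCFFFFFFFF


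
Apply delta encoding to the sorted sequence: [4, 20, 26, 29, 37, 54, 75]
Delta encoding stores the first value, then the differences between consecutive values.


First value: 4
Deltas:
  20 - 4 = 16
  26 - 20 = 6
  29 - 26 = 3
  37 - 29 = 8
  54 - 37 = 17
  75 - 54 = 21


Delta encoded: [4, 16, 6, 3, 8, 17, 21]


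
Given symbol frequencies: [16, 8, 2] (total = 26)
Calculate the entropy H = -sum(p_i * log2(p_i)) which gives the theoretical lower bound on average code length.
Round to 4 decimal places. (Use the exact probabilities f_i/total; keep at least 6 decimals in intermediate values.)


Per-symbol terms -p_i * log2(p_i) with p_i = f_i/26:
  p = 16/26 = 0.615385: log2(p) = -0.700440, -p*log2(p) = 0.431040
  p = 8/26 = 0.307692: log2(p) = -1.700440, -p*log2(p) = 0.523212
  p = 2/26 = 0.076923: log2(p) = -3.700440, -p*log2(p) = 0.284649
H = 0.431040 + 0.523212 + 0.284649 = 1.238901

H = 1.2389 bits/symbol
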